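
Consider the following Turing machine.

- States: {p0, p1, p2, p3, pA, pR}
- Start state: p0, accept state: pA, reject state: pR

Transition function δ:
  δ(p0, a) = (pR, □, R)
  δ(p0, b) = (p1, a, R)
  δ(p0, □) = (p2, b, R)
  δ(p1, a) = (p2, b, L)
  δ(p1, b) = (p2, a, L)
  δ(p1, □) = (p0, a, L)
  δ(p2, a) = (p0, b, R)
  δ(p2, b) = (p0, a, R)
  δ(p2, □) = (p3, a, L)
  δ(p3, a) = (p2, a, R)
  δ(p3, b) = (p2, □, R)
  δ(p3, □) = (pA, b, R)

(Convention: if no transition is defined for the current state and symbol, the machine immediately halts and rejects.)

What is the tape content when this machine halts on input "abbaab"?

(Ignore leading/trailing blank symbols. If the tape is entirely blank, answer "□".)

Execution trace:
Initial: [p0]abbaab
Step 1: δ(p0, a) = (pR, □, R) → □[pR]bbaab

The machine reaches the reject state pR and halts.

Final tape (ignoring leading/trailing blanks): bbaab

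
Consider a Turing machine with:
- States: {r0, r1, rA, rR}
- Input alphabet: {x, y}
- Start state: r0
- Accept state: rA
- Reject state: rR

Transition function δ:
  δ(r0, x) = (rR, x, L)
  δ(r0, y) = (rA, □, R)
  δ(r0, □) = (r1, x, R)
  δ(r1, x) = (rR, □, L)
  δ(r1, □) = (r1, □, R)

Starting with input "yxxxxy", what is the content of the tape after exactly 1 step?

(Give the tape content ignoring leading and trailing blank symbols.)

Execution trace:
Initial: [r0]yxxxxy
Step 1: δ(r0, y) = (rA, □, R) → □[rA]xxxxy

The machine reaches the accept state rA and halts.

After 1 step, the tape (ignoring leading/trailing blanks) is: xxxxy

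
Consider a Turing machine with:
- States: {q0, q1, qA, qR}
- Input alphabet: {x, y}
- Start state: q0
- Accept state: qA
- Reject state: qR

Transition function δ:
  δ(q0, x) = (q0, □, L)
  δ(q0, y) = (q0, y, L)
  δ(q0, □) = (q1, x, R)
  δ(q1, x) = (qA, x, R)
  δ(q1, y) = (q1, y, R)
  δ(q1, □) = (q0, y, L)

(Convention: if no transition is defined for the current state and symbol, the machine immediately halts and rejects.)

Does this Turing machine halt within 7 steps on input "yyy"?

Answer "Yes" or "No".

Execution trace:
Initial: [q0]yyy
Step 1: δ(q0, y) = (q0, y, L) → [q0]□yyy
Step 2: δ(q0, □) = (q1, x, R) → x[q1]yyy
Step 3: δ(q1, y) = (q1, y, R) → xy[q1]yy
Step 4: δ(q1, y) = (q1, y, R) → xyy[q1]y
Step 5: δ(q1, y) = (q1, y, R) → xyyy[q1]□
Step 6: δ(q1, □) = (q0, y, L) → xyy[q0]yy
Step 7: δ(q0, y) = (q0, y, L) → xy[q0]yyy

The machine has not reached a halting state after 7 steps.
The machine did not halt within the 7-step bound.

Answer: No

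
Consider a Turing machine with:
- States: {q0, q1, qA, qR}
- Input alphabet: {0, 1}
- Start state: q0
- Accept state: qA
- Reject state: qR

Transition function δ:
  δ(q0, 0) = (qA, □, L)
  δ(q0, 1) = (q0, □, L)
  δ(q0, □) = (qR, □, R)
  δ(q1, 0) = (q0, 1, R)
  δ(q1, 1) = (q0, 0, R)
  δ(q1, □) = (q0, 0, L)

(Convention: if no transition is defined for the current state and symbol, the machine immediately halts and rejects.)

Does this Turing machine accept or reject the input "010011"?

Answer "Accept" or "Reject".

Execution trace:
Initial: [q0]010011
Step 1: δ(q0, 0) = (qA, □, L) → [qA]□□10011

The machine reaches the accept state qA and halts.

Answer: Accept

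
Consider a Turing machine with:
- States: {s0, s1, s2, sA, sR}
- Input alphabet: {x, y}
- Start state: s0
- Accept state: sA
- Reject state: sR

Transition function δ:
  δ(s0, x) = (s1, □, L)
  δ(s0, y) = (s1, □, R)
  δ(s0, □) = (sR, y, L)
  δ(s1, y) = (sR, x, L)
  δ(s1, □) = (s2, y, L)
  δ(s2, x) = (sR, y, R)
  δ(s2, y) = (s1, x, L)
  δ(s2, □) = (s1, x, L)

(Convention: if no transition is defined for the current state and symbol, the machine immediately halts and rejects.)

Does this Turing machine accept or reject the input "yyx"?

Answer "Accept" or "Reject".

Execution trace:
Initial: [s0]yyx
Step 1: δ(s0, y) = (s1, □, R) → □[s1]yx
Step 2: δ(s1, y) = (sR, x, L) → [sR]□xx

The machine reaches the reject state sR and halts.

Answer: Reject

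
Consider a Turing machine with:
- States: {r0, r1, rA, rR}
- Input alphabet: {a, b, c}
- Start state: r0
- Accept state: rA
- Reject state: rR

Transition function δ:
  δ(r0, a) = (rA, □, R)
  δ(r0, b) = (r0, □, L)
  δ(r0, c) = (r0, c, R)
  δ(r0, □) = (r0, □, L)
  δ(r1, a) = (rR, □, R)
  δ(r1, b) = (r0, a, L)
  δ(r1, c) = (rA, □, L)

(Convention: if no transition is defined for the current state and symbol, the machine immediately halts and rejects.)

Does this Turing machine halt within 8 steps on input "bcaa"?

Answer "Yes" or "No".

Execution trace:
Initial: [r0]bcaa
Step 1: δ(r0, b) = (r0, □, L) → [r0]□□caa
Step 2: δ(r0, □) = (r0, □, L) → [r0]□□□caa
Step 3: δ(r0, □) = (r0, □, L) → [r0]□□□□caa
Step 4: δ(r0, □) = (r0, □, L) → [r0]□□□□□caa
Step 5: δ(r0, □) = (r0, □, L) → [r0]□□□□□□caa
Step 6: δ(r0, □) = (r0, □, L) → [r0]□□□□□□□caa
Step 7: δ(r0, □) = (r0, □, L) → [r0]□□□□□□□□caa
Step 8: δ(r0, □) = (r0, □, L) → [r0]□□□□□□□□□caa

The machine has not reached a halting state after 8 steps.
The machine did not halt within the 8-step bound.

Answer: No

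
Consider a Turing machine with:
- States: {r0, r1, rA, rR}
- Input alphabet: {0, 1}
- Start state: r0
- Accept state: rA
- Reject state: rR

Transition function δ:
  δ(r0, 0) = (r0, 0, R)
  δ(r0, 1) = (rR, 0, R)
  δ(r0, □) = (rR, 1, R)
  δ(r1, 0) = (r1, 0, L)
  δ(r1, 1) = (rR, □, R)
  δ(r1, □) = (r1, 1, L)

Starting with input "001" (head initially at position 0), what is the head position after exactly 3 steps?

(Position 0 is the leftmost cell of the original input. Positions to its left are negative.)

Execution trace (head position shown):
Step 0: [r0]001  (head at position 0)
Step 1: move right → 0[r0]01  (head at position 1)
Step 2: move right → 00[r0]1  (head at position 2)
Step 3: move right → 000[rR]□  (head at position 3)

After 3 steps, the head is at position 3.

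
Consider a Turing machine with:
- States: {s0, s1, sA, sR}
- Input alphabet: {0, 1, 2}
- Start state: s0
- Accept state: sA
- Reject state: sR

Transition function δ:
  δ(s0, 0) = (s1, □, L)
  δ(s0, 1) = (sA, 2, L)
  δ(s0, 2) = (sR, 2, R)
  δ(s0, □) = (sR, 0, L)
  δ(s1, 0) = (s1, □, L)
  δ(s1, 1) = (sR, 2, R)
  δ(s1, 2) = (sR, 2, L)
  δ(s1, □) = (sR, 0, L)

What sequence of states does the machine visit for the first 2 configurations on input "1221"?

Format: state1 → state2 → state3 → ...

Execution trace:
Initial: [s0]1221
Step 1: δ(s0, 1) = (sA, 2, L) → [sA]□2221

The machine reaches the accept state sA and halts.

State sequence: s0 → sA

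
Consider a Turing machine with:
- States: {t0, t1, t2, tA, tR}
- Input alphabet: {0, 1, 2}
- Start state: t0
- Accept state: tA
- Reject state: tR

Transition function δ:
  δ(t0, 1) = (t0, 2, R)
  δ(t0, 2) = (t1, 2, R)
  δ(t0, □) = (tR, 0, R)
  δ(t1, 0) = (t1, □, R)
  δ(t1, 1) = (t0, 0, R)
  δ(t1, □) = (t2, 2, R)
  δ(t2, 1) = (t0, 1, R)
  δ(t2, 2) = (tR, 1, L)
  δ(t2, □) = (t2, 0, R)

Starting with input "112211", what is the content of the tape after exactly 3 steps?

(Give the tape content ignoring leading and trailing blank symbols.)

Execution trace:
Initial: [t0]112211
Step 1: δ(t0, 1) = (t0, 2, R) → 2[t0]12211
Step 2: δ(t0, 1) = (t0, 2, R) → 22[t0]2211
Step 3: δ(t0, 2) = (t1, 2, R) → 222[t1]211

No transition is defined for δ(t1, 2). By convention the machine halts and rejects.

After 3 steps, the tape (ignoring leading/trailing blanks) is: 222211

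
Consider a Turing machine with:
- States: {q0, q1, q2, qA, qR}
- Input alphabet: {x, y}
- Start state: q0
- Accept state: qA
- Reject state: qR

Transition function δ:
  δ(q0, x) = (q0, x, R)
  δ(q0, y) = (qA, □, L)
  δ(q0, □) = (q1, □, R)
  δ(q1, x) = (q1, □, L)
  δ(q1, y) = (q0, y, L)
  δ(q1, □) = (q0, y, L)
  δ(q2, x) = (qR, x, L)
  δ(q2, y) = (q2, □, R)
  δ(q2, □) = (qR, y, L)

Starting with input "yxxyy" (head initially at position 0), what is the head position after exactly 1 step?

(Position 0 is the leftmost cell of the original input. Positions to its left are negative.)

Execution trace (head position shown):
Step 0: [q0]yxxyy  (head at position 0)
Step 1: move left → [qA]□□xxyy  (head at position -1)

After 1 step, the head is at position -1.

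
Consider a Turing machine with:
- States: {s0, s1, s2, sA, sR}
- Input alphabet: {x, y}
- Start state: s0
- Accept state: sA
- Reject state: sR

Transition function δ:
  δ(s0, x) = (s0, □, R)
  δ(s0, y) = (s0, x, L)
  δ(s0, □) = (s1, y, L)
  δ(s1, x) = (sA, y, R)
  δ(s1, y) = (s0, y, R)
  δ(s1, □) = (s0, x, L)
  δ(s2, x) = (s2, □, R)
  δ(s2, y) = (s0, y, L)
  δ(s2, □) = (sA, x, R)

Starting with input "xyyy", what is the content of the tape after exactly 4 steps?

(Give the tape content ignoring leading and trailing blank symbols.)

Execution trace:
Initial: [s0]xyyy
Step 1: δ(s0, x) = (s0, □, R) → □[s0]yyy
Step 2: δ(s0, y) = (s0, x, L) → [s0]□xyy
Step 3: δ(s0, □) = (s1, y, L) → [s1]□yxyy
Step 4: δ(s1, □) = (s0, x, L) → [s0]□xyxyy

After 4 steps, the tape (ignoring leading/trailing blanks) is: xyxyy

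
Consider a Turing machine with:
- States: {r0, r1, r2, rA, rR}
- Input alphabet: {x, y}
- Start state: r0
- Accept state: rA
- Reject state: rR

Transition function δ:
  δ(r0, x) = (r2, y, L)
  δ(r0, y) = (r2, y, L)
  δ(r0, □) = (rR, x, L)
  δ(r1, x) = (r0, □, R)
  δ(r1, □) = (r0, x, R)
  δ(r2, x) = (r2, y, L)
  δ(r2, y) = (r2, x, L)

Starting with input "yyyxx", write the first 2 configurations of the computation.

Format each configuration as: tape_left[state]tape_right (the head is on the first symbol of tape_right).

Transitions applied:
Step 1: δ(r0, y) = (r2, y, L)

The first 2 configurations are:
[r0]yyyxx ⊢ [r2]□yyyxx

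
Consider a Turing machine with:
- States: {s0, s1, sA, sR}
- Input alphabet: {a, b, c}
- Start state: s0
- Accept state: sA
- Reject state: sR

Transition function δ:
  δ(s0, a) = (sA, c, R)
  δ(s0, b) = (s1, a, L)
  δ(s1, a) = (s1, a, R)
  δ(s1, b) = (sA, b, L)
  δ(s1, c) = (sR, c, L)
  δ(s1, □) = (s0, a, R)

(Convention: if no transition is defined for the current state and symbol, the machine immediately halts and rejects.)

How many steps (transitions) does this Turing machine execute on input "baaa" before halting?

Execution trace:
Initial: [s0]baaa
Step 1: δ(s0, b) = (s1, a, L) → [s1]□aaaa
Step 2: δ(s1, □) = (s0, a, R) → a[s0]aaaa
Step 3: δ(s0, a) = (sA, c, R) → ac[sA]aaa

The machine reaches the accept state sA and halts.

The machine executed 3 steps before halting.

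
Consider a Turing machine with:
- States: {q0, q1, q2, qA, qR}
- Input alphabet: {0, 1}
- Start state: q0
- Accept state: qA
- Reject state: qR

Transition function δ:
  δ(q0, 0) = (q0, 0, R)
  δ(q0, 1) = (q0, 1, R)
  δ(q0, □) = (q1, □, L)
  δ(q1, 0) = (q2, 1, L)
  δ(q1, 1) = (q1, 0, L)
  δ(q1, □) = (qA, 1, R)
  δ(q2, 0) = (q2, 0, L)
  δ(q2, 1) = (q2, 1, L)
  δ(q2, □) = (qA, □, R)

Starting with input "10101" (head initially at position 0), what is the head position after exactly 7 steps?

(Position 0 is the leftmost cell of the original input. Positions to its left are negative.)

Execution trace (head position shown):
Step 0: [q0]10101  (head at position 0)
Step 1: move right → 1[q0]0101  (head at position 1)
Step 2: move right → 10[q0]101  (head at position 2)
Step 3: move right → 101[q0]01  (head at position 3)
Step 4: move right → 1010[q0]1  (head at position 4)
Step 5: move right → 10101[q0]□  (head at position 5)
Step 6: move left → 1010[q1]1□  (head at position 4)
Step 7: move left → 101[q1]00□  (head at position 3)

After 7 steps, the head is at position 3.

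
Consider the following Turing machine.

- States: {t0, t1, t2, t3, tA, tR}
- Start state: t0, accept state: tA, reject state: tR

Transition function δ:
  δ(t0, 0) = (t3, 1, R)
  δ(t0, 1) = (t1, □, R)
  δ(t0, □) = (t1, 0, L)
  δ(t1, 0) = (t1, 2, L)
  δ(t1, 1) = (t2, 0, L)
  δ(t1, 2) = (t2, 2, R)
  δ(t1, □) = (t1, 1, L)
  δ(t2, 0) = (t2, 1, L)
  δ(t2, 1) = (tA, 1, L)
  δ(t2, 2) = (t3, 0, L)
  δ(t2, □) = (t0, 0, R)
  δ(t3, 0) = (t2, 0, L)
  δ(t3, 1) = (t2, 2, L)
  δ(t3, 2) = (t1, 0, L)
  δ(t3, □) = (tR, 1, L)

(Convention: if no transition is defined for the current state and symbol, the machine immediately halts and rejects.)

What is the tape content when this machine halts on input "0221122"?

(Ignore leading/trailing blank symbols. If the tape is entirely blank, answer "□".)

Execution trace:
Initial: [t0]0221122
Step 1: δ(t0, 0) = (t3, 1, R) → 1[t3]221122
Step 2: δ(t3, 2) = (t1, 0, L) → [t1]1021122
Step 3: δ(t1, 1) = (t2, 0, L) → [t2]□0021122
Step 4: δ(t2, □) = (t0, 0, R) → 0[t0]0021122
Step 5: δ(t0, 0) = (t3, 1, R) → 01[t3]021122
Step 6: δ(t3, 0) = (t2, 0, L) → 0[t2]1021122
Step 7: δ(t2, 1) = (tA, 1, L) → [tA]01021122

The machine reaches the accept state tA and halts.

Final tape (ignoring leading/trailing blanks): 01021122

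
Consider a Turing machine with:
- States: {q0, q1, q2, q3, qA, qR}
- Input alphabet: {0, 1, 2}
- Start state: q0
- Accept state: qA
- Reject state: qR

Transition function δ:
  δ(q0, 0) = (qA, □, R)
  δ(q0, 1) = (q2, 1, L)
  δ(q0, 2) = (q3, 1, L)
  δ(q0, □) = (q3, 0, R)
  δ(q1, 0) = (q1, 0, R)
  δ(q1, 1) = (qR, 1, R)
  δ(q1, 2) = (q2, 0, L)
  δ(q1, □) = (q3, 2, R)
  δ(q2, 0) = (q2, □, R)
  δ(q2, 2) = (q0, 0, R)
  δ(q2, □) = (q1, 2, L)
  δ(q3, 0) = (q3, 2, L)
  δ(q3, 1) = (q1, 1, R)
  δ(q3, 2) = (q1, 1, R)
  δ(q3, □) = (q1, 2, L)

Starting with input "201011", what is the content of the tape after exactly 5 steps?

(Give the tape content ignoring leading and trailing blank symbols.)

Execution trace:
Initial: [q0]201011
Step 1: δ(q0, 2) = (q3, 1, L) → [q3]□101011
Step 2: δ(q3, □) = (q1, 2, L) → [q1]□2101011
Step 3: δ(q1, □) = (q3, 2, R) → 2[q3]2101011
Step 4: δ(q3, 2) = (q1, 1, R) → 21[q1]101011
Step 5: δ(q1, 1) = (qR, 1, R) → 211[qR]01011

The machine reaches the reject state qR and halts.

After 5 steps, the tape (ignoring leading/trailing blanks) is: 21101011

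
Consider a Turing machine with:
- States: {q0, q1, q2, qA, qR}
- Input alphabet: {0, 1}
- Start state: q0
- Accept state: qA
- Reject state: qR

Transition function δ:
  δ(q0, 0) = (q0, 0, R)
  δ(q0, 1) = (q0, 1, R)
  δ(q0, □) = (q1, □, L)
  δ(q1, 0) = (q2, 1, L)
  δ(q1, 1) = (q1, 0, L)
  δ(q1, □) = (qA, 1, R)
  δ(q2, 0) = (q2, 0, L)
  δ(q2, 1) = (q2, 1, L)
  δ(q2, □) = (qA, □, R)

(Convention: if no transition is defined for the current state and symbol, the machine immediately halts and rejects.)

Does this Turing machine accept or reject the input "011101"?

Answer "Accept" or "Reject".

Execution trace:
Initial: [q0]011101
Step 1: δ(q0, 0) = (q0, 0, R) → 0[q0]11101
Step 2: δ(q0, 1) = (q0, 1, R) → 01[q0]1101
Step 3: δ(q0, 1) = (q0, 1, R) → 011[q0]101
Step 4: δ(q0, 1) = (q0, 1, R) → 0111[q0]01
Step 5: δ(q0, 0) = (q0, 0, R) → 01110[q0]1
Step 6: δ(q0, 1) = (q0, 1, R) → 011101[q0]□
Step 7: δ(q0, □) = (q1, □, L) → 01110[q1]1□
Step 8: δ(q1, 1) = (q1, 0, L) → 0111[q1]00□
Step 9: δ(q1, 0) = (q2, 1, L) → 011[q2]110□
Step 10: δ(q2, 1) = (q2, 1, L) → 01[q2]1110□
Step 11: δ(q2, 1) = (q2, 1, L) → 0[q2]11110□
Step 12: δ(q2, 1) = (q2, 1, L) → [q2]011110□
Step 13: δ(q2, 0) = (q2, 0, L) → [q2]□011110□
Step 14: δ(q2, □) = (qA, □, R) → □[qA]011110□

The machine reaches the accept state qA and halts.

Answer: Accept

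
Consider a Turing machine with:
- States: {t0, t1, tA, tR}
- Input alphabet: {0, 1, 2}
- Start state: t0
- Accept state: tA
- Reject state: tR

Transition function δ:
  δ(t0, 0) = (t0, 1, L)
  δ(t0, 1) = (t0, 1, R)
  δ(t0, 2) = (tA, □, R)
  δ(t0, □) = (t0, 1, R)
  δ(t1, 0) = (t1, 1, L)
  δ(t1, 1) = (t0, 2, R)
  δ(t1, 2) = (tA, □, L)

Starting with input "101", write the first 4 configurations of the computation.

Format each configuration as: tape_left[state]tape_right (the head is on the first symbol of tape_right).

Transitions applied:
Step 1: δ(t0, 1) = (t0, 1, R)
Step 2: δ(t0, 0) = (t0, 1, L)
Step 3: δ(t0, 1) = (t0, 1, R)

The first 4 configurations are:
[t0]101 ⊢ 1[t0]01 ⊢ [t0]111 ⊢ 1[t0]11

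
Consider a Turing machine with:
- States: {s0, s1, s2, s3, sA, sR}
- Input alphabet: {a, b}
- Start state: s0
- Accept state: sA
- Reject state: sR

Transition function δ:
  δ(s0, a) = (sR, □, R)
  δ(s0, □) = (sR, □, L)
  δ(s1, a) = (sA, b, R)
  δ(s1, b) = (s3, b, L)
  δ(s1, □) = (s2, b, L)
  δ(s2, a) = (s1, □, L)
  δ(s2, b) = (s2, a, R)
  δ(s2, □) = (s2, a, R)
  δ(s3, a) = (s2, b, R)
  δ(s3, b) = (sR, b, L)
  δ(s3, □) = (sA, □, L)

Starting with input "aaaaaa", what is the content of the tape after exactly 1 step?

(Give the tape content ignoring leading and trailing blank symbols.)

Execution trace:
Initial: [s0]aaaaaa
Step 1: δ(s0, a) = (sR, □, R) → □[sR]aaaaa

The machine reaches the reject state sR and halts.

After 1 step, the tape (ignoring leading/trailing blanks) is: aaaaa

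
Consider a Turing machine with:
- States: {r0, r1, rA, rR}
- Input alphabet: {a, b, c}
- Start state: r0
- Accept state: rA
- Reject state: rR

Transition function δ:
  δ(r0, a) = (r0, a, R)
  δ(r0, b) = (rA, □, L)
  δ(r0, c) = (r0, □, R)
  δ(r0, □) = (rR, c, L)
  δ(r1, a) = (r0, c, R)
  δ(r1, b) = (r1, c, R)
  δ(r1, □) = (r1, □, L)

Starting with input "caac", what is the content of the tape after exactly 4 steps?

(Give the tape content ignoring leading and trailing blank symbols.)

Execution trace:
Initial: [r0]caac
Step 1: δ(r0, c) = (r0, □, R) → □[r0]aac
Step 2: δ(r0, a) = (r0, a, R) → □a[r0]ac
Step 3: δ(r0, a) = (r0, a, R) → □aa[r0]c
Step 4: δ(r0, c) = (r0, □, R) → □aa□[r0]□

After 4 steps, the tape (ignoring leading/trailing blanks) is: aa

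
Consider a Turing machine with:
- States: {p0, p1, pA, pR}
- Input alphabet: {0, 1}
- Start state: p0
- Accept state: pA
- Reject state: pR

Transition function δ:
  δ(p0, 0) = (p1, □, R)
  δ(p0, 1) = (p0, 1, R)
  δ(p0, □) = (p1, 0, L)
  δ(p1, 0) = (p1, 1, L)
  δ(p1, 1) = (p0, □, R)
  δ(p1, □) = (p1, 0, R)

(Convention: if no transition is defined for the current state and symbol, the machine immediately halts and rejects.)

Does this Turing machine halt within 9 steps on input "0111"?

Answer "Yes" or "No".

Execution trace:
Initial: [p0]0111
Step 1: δ(p0, 0) = (p1, □, R) → □[p1]111
Step 2: δ(p1, 1) = (p0, □, R) → □□[p0]11
Step 3: δ(p0, 1) = (p0, 1, R) → □□1[p0]1
Step 4: δ(p0, 1) = (p0, 1, R) → □□11[p0]□
Step 5: δ(p0, □) = (p1, 0, L) → □□1[p1]10
Step 6: δ(p1, 1) = (p0, □, R) → □□1□[p0]0
Step 7: δ(p0, 0) = (p1, □, R) → □□1□□[p1]□
Step 8: δ(p1, □) = (p1, 0, R) → □□1□□0[p1]□
Step 9: δ(p1, □) = (p1, 0, R) → □□1□□00[p1]□

The machine has not reached a halting state after 9 steps.
The machine did not halt within the 9-step bound.

Answer: No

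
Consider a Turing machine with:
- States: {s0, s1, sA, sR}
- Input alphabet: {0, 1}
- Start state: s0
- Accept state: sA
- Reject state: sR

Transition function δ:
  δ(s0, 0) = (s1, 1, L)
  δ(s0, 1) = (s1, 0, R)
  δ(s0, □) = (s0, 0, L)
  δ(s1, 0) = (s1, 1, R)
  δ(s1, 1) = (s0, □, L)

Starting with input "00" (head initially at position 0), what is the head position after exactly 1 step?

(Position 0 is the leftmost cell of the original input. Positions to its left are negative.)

Execution trace (head position shown):
Step 0: [s0]00  (head at position 0)
Step 1: move left → [s1]□10  (head at position -1)

After 1 step, the head is at position -1.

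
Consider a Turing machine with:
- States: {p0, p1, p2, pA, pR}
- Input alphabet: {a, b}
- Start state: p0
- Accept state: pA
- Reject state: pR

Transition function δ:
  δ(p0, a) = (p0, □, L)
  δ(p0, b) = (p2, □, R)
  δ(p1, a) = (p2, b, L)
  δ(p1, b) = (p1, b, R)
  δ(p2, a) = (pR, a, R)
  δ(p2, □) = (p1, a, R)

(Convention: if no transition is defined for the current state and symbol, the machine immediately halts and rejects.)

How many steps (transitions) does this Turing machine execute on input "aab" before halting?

Execution trace:
Initial: [p0]aab
Step 1: δ(p0, a) = (p0, □, L) → [p0]□□ab

No transition is defined for δ(p0, □). By convention the machine halts and rejects.

The machine executed 1 step before halting.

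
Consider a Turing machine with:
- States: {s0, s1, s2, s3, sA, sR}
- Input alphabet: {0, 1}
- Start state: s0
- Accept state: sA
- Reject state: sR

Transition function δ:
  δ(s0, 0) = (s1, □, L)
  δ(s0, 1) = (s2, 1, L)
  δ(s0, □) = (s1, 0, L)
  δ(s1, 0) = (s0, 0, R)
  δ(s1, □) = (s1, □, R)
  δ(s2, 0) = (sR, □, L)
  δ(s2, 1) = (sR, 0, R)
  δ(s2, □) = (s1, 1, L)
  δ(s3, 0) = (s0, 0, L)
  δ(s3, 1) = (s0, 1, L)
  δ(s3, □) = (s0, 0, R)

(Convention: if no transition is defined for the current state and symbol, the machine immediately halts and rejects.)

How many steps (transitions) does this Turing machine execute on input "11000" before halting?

Execution trace:
Initial: [s0]11000
Step 1: δ(s0, 1) = (s2, 1, L) → [s2]□11000
Step 2: δ(s2, □) = (s1, 1, L) → [s1]□111000
Step 3: δ(s1, □) = (s1, □, R) → □[s1]111000

No transition is defined for δ(s1, 1). By convention the machine halts and rejects.

The machine executed 3 steps before halting.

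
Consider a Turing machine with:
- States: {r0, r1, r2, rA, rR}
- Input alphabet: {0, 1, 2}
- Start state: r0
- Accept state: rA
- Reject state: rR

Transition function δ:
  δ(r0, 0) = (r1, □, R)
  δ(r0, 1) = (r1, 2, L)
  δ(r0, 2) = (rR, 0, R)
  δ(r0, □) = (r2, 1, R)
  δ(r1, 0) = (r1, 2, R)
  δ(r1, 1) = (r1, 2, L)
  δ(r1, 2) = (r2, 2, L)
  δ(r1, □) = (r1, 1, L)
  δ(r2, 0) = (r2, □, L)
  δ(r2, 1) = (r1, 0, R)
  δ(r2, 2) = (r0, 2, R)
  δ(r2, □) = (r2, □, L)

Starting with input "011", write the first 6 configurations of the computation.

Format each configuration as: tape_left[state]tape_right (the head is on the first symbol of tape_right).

Transitions applied:
Step 1: δ(r0, 0) = (r1, □, R)
Step 2: δ(r1, 1) = (r1, 2, L)
Step 3: δ(r1, □) = (r1, 1, L)
Step 4: δ(r1, □) = (r1, 1, L)
Step 5: δ(r1, □) = (r1, 1, L)

The first 6 configurations are:
[r0]011 ⊢ □[r1]11 ⊢ [r1]□21 ⊢ [r1]□121 ⊢ [r1]□1121 ⊢ [r1]□11121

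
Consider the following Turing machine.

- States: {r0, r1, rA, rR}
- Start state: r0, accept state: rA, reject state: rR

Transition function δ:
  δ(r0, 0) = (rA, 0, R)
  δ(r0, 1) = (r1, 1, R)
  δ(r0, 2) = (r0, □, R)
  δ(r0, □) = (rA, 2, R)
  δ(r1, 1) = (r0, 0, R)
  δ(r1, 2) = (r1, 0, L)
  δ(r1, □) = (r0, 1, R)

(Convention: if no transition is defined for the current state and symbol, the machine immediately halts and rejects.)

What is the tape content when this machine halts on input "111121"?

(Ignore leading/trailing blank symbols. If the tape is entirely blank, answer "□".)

Execution trace:
Initial: [r0]111121
Step 1: δ(r0, 1) = (r1, 1, R) → 1[r1]11121
Step 2: δ(r1, 1) = (r0, 0, R) → 10[r0]1121
Step 3: δ(r0, 1) = (r1, 1, R) → 101[r1]121
Step 4: δ(r1, 1) = (r0, 0, R) → 1010[r0]21
Step 5: δ(r0, 2) = (r0, □, R) → 1010□[r0]1
Step 6: δ(r0, 1) = (r1, 1, R) → 1010□1[r1]□
Step 7: δ(r1, □) = (r0, 1, R) → 1010□11[r0]□
Step 8: δ(r0, □) = (rA, 2, R) → 1010□112[rA]□

The machine reaches the accept state rA and halts.

Final tape (ignoring leading/trailing blanks): 1010□112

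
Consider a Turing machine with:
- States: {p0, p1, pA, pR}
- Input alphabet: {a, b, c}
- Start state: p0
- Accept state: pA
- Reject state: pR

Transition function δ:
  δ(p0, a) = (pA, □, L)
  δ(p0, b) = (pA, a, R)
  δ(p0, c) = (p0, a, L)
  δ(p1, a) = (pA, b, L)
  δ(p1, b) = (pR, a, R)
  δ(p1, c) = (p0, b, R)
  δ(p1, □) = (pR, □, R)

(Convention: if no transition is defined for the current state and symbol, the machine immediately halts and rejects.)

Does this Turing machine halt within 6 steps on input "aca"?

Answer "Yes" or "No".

Execution trace:
Initial: [p0]aca
Step 1: δ(p0, a) = (pA, □, L) → [pA]□□ca

The machine reaches the accept state pA and halts.
The machine halted after 1 step (within the 6-step bound).

Answer: Yes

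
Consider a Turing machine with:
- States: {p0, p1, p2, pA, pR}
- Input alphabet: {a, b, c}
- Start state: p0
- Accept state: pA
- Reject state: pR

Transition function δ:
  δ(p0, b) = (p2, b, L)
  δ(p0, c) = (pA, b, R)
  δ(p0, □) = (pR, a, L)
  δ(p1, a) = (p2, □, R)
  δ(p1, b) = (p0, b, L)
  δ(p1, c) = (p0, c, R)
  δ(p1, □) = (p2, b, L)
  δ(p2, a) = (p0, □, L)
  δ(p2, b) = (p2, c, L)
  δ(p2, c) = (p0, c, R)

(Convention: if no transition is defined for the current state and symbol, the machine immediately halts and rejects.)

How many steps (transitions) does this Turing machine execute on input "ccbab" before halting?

Execution trace:
Initial: [p0]ccbab
Step 1: δ(p0, c) = (pA, b, R) → b[pA]cbab

The machine reaches the accept state pA and halts.

The machine executed 1 step before halting.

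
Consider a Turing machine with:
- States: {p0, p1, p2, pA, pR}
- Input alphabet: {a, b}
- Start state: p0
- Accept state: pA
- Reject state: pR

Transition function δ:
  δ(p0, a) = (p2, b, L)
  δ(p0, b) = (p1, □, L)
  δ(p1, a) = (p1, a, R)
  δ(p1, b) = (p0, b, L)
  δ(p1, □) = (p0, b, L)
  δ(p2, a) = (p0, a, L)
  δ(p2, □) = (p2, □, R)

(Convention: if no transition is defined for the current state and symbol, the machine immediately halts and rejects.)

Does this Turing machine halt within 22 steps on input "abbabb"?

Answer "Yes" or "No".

Execution trace:
Initial: [p0]abbabb
Step 1: δ(p0, a) = (p2, b, L) → [p2]□bbbabb
Step 2: δ(p2, □) = (p2, □, R) → □[p2]bbbabb

No transition is defined for δ(p2, b). By convention the machine halts and rejects.
The machine halted after 2 steps (within the 22-step bound).

Answer: Yes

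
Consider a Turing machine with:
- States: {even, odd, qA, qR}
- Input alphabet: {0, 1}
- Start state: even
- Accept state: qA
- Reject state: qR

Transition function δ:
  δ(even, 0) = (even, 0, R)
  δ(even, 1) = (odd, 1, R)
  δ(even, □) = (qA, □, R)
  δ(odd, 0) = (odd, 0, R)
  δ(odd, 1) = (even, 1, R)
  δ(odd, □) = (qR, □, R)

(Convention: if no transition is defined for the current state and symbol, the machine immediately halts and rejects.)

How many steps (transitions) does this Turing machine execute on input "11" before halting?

Execution trace:
Initial: [even]11
Step 1: δ(even, 1) = (odd, 1, R) → 1[odd]1
Step 2: δ(odd, 1) = (even, 1, R) → 11[even]□
Step 3: δ(even, □) = (qA, □, R) → 11□[qA]□

The machine reaches the accept state qA and halts.

The machine executed 3 steps before halting.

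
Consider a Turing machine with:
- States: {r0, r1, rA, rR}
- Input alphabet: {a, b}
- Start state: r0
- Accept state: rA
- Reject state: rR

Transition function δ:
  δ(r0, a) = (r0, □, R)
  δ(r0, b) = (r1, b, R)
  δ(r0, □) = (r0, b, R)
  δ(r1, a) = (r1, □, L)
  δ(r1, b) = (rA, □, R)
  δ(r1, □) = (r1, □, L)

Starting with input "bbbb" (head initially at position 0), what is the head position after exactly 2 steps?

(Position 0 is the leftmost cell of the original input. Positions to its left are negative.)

Execution trace (head position shown):
Step 0: [r0]bbbb  (head at position 0)
Step 1: move right → b[r1]bbb  (head at position 1)
Step 2: move right → b□[rA]bb  (head at position 2)

After 2 steps, the head is at position 2.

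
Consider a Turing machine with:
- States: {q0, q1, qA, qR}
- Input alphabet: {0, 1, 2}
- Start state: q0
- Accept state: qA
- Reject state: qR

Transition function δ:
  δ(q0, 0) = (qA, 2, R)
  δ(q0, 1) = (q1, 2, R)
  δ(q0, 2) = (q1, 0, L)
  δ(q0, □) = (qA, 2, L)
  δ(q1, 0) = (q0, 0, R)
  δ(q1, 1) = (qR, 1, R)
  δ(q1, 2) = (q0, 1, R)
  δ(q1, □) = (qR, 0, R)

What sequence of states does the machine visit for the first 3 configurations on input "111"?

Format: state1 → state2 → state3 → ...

Execution trace:
Initial: [q0]111
Step 1: δ(q0, 1) = (q1, 2, R) → 2[q1]11
Step 2: δ(q1, 1) = (qR, 1, R) → 21[qR]1

The machine reaches the reject state qR and halts.

State sequence: q0 → q1 → qR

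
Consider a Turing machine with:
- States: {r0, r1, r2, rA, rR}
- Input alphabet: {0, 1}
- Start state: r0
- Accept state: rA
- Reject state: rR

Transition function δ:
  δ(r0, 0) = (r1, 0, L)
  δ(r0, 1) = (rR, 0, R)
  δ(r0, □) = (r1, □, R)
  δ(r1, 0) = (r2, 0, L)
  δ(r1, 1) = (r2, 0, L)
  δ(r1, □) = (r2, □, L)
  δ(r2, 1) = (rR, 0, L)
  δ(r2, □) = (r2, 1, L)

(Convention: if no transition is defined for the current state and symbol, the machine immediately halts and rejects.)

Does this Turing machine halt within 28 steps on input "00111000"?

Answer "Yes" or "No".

Execution trace:
Initial: [r0]00111000
Step 1: δ(r0, 0) = (r1, 0, L) → [r1]□00111000
Step 2: δ(r1, □) = (r2, □, L) → [r2]□□00111000
Step 3: δ(r2, □) = (r2, 1, L) → [r2]□1□00111000
Step 4: δ(r2, □) = (r2, 1, L) → [r2]□11□00111000
Step 5: δ(r2, □) = (r2, 1, L) → [r2]□111□00111000
Step 6: δ(r2, □) = (r2, 1, L) → [r2]□1111□00111000
Step 7: δ(r2, □) = (r2, 1, L) → [r2]□11111□00111000
Step 8: δ(r2, □) = (r2, 1, L) → [r2]□111111□00111000
Step 9: δ(r2, □) = (r2, 1, L) → [r2]□1111111□00111000
Step 10: δ(r2, □) = (r2, 1, L) → [r2]□11111111□00111000
Step 11: δ(r2, □) = (r2, 1, L) → [r2]□111111111□00111000
Step 12: δ(r2, □) = (r2, 1, L) → [r2]□1111111111□00111000
Step 13: δ(r2, □) = (r2, 1, L) → [r2]□11111111111□00111000
Step 14: δ(r2, □) = (r2, 1, L) → [r2]□111111111111□00111000
Step 15: δ(r2, □) = (r2, 1, L) → [r2]□1111111111111□00111000
Step 16: δ(r2, □) = (r2, 1, L) → [r2]□11111111111111□00111000
Step 17: δ(r2, □) = (r2, 1, L) → [r2]□111111111111111□00111000
Step 18: δ(r2, □) = (r2, 1, L) → [r2]□1111111111111111□00111000
Step 19: δ(r2, □) = (r2, 1, L) → [r2]□11111111111111111□00111000
Step 20: δ(r2, □) = (r2, 1, L) → [r2]□111111111111111111□00111000
Step 21: δ(r2, □) = (r2, 1, L) → [r2]□1111111111111111111□00111000
Step 22: δ(r2, □) = (r2, 1, L) → [r2]□11111111111111111111□00111000
Step 23: δ(r2, □) = (r2, 1, L) → [r2]□111111111111111111111□00111000
Step 24: δ(r2, □) = (r2, 1, L) → [r2]□1111111111111111111111□00111000
Step 25: δ(r2, □) = (r2, 1, L) → [r2]□11111111111111111111111□00111000
Step 26: δ(r2, □) = (r2, 1, L) → [r2]□111111111111111111111111□00111000
Step 27: δ(r2, □) = (r2, 1, L) → [r2]□1111111111111111111111111□00111000
Step 28: δ(r2, □) = (r2, 1, L) → [r2]□11111111111111111111111111□00111000

The machine has not reached a halting state after 28 steps.
The machine did not halt within the 28-step bound.

Answer: No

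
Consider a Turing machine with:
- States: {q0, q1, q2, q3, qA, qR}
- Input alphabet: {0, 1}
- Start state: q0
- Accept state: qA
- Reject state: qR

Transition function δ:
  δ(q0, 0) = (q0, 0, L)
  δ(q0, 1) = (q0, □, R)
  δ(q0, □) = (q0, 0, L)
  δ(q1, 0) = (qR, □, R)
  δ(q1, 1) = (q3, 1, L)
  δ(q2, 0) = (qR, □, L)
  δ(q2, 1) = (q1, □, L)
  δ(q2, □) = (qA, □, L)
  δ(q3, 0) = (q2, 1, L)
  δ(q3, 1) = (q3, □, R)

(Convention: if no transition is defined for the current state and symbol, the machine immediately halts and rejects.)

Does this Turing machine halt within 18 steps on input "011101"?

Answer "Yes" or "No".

Execution trace:
Initial: [q0]011101
Step 1: δ(q0, 0) = (q0, 0, L) → [q0]□011101
Step 2: δ(q0, □) = (q0, 0, L) → [q0]□0011101
Step 3: δ(q0, □) = (q0, 0, L) → [q0]□00011101
Step 4: δ(q0, □) = (q0, 0, L) → [q0]□000011101
Step 5: δ(q0, □) = (q0, 0, L) → [q0]□0000011101
Step 6: δ(q0, □) = (q0, 0, L) → [q0]□00000011101
Step 7: δ(q0, □) = (q0, 0, L) → [q0]□000000011101
Step 8: δ(q0, □) = (q0, 0, L) → [q0]□0000000011101
Step 9: δ(q0, □) = (q0, 0, L) → [q0]□00000000011101
Step 10: δ(q0, □) = (q0, 0, L) → [q0]□000000000011101
Step 11: δ(q0, □) = (q0, 0, L) → [q0]□0000000000011101
Step 12: δ(q0, □) = (q0, 0, L) → [q0]□00000000000011101
Step 13: δ(q0, □) = (q0, 0, L) → [q0]□000000000000011101
Step 14: δ(q0, □) = (q0, 0, L) → [q0]□0000000000000011101
Step 15: δ(q0, □) = (q0, 0, L) → [q0]□00000000000000011101
Step 16: δ(q0, □) = (q0, 0, L) → [q0]□000000000000000011101
Step 17: δ(q0, □) = (q0, 0, L) → [q0]□0000000000000000011101
Step 18: δ(q0, □) = (q0, 0, L) → [q0]□00000000000000000011101

The machine has not reached a halting state after 18 steps.
The machine did not halt within the 18-step bound.

Answer: No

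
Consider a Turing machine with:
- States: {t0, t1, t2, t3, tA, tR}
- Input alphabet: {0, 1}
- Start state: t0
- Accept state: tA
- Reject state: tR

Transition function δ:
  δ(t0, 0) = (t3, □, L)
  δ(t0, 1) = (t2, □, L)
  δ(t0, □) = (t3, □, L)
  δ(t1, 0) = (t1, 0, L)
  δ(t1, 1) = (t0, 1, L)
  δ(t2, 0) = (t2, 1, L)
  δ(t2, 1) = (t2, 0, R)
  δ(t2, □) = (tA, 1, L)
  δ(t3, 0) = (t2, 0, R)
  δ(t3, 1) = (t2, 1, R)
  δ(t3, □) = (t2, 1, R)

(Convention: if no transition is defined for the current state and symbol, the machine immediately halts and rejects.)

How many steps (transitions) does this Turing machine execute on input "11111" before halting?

Execution trace:
Initial: [t0]11111
Step 1: δ(t0, 1) = (t2, □, L) → [t2]□□1111
Step 2: δ(t2, □) = (tA, 1, L) → [tA]□1□1111

The machine reaches the accept state tA and halts.

The machine executed 2 steps before halting.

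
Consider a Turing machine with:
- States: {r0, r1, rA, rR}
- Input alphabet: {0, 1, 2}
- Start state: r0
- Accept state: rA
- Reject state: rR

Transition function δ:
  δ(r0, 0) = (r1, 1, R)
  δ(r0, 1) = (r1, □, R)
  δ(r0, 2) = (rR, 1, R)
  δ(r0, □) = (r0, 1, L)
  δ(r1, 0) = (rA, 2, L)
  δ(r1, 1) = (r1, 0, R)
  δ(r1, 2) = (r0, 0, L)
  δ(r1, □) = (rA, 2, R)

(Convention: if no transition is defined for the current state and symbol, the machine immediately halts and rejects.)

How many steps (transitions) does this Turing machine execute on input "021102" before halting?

Execution trace:
Initial: [r0]021102
Step 1: δ(r0, 0) = (r1, 1, R) → 1[r1]21102
Step 2: δ(r1, 2) = (r0, 0, L) → [r0]101102
Step 3: δ(r0, 1) = (r1, □, R) → □[r1]01102
Step 4: δ(r1, 0) = (rA, 2, L) → [rA]□21102

The machine reaches the accept state rA and halts.

The machine executed 4 steps before halting.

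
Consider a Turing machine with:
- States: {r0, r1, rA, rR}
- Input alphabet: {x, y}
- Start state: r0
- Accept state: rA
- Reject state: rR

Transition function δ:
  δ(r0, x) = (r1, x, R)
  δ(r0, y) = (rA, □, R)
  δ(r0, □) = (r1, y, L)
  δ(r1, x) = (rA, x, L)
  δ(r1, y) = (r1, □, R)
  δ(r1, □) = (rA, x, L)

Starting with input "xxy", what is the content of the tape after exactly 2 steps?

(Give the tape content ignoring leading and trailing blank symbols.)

Execution trace:
Initial: [r0]xxy
Step 1: δ(r0, x) = (r1, x, R) → x[r1]xy
Step 2: δ(r1, x) = (rA, x, L) → [rA]xxy

The machine reaches the accept state rA and halts.

After 2 steps, the tape (ignoring leading/trailing blanks) is: xxy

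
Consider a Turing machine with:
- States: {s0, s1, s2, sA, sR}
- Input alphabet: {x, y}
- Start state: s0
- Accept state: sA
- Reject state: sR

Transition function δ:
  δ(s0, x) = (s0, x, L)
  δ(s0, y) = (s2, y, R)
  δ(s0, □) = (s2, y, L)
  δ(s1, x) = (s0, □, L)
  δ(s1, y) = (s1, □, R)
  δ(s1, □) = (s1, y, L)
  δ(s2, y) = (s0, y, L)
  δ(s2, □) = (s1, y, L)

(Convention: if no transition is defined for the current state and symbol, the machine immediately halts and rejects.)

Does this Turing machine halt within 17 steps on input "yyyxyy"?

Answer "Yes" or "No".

Execution trace:
Initial: [s0]yyyxyy
Step 1: δ(s0, y) = (s2, y, R) → y[s2]yyxyy
Step 2: δ(s2, y) = (s0, y, L) → [s0]yyyxyy
Step 3: δ(s0, y) = (s2, y, R) → y[s2]yyxyy
Step 4: δ(s2, y) = (s0, y, L) → [s0]yyyxyy
Step 5: δ(s0, y) = (s2, y, R) → y[s2]yyxyy
Step 6: δ(s2, y) = (s0, y, L) → [s0]yyyxyy
Step 7: δ(s0, y) = (s2, y, R) → y[s2]yyxyy
Step 8: δ(s2, y) = (s0, y, L) → [s0]yyyxyy
Step 9: δ(s0, y) = (s2, y, R) → y[s2]yyxyy
Step 10: δ(s2, y) = (s0, y, L) → [s0]yyyxyy
Step 11: δ(s0, y) = (s2, y, R) → y[s2]yyxyy
Step 12: δ(s2, y) = (s0, y, L) → [s0]yyyxyy
Step 13: δ(s0, y) = (s2, y, R) → y[s2]yyxyy
Step 14: δ(s2, y) = (s0, y, L) → [s0]yyyxyy
Step 15: δ(s0, y) = (s2, y, R) → y[s2]yyxyy
Step 16: δ(s2, y) = (s0, y, L) → [s0]yyyxyy
Step 17: δ(s0, y) = (s2, y, R) → y[s2]yyxyy

The machine has not reached a halting state after 17 steps.
The machine did not halt within the 17-step bound.

Answer: No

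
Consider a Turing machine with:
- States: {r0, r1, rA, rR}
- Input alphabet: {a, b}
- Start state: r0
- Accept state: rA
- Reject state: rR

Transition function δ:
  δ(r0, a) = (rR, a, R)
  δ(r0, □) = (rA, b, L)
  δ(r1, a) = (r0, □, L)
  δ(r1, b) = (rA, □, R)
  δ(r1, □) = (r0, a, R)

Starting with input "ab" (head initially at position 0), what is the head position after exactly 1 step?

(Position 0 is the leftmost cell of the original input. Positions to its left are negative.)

Execution trace (head position shown):
Step 0: [r0]ab  (head at position 0)
Step 1: move right → a[rR]b  (head at position 1)

After 1 step, the head is at position 1.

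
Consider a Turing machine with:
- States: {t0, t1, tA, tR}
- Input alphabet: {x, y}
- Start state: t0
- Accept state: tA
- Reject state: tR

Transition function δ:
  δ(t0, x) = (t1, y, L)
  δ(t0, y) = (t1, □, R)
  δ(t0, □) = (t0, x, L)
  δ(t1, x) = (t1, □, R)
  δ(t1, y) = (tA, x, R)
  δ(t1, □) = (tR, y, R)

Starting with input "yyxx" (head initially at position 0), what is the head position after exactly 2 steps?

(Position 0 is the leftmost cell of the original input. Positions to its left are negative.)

Execution trace (head position shown):
Step 0: [t0]yyxx  (head at position 0)
Step 1: move right → □[t1]yxx  (head at position 1)
Step 2: move right → □x[tA]xx  (head at position 2)

After 2 steps, the head is at position 2.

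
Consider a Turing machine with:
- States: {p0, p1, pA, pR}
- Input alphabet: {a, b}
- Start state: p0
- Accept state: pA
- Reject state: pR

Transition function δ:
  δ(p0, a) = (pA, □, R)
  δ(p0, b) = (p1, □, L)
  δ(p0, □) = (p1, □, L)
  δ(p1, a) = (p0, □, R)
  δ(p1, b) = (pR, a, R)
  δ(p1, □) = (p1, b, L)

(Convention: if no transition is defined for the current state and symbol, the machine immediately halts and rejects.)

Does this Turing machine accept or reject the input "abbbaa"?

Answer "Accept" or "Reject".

Execution trace:
Initial: [p0]abbbaa
Step 1: δ(p0, a) = (pA, □, R) → □[pA]bbbaa

The machine reaches the accept state pA and halts.

Answer: Accept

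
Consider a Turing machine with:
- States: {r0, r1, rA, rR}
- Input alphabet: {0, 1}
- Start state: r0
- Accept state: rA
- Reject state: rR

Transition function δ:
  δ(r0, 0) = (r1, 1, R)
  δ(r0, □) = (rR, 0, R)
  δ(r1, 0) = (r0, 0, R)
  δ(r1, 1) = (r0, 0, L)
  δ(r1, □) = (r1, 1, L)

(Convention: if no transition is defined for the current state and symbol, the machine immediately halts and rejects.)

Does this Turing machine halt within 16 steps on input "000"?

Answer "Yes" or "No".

Execution trace:
Initial: [r0]000
Step 1: δ(r0, 0) = (r1, 1, R) → 1[r1]00
Step 2: δ(r1, 0) = (r0, 0, R) → 10[r0]0
Step 3: δ(r0, 0) = (r1, 1, R) → 101[r1]□
Step 4: δ(r1, □) = (r1, 1, L) → 10[r1]11
Step 5: δ(r1, 1) = (r0, 0, L) → 1[r0]001
Step 6: δ(r0, 0) = (r1, 1, R) → 11[r1]01
Step 7: δ(r1, 0) = (r0, 0, R) → 110[r0]1

No transition is defined for δ(r0, 1). By convention the machine halts and rejects.
The machine halted after 7 steps (within the 16-step bound).

Answer: Yes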